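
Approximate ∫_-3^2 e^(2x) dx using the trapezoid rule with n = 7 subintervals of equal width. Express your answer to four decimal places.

Δx = (2 − (-3))/7 = 5/7.
f(-3) ≈ 0.0025, f(-16/7) ≈ 0.0103, f(-11/7) ≈ 0.0432, f(-6/7) ≈ 0.1801, f(-1/7) ≈ 0.7515, f(4/7) ≈ 3.1357, f(9/7) ≈ 13.0845, f(2) ≈ 54.5982.
T_7 = (Δx/2)·[f(x_0) + 2f(x_1) + ... + 2f(x_{6}) + f(x_7)].
Sum ≈ 31.7897.

31.7897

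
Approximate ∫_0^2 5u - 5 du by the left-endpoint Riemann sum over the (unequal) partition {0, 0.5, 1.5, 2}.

-3.75

Subinterval widths: 0.5, 1, 0.5.
Left endpoints: 0, 0.5, 1.5.
f(0) = -5, f(0.5) = -2.5, f(1.5) = 2.5.
Sum = Σ Δu_i · f(u_i).
Sum = -3.75.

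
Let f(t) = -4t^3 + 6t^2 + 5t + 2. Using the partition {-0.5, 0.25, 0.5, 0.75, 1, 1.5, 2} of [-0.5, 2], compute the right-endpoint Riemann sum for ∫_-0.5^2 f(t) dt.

Subinterval widths: 0.75, 0.25, 0.25, 0.25, 0.5, 0.5.
Right endpoints: 0.25, 0.5, 0.75, 1, 1.5, 2.
f(0.25) = 3.5625, f(0.5) = 5.5, f(0.75) = 7.4375, f(1) = 9, f(1.5) = 9.5, f(2) = 4.
Sum = Σ Δt_i · f(t_i).
Sum = 14.90625.

14.90625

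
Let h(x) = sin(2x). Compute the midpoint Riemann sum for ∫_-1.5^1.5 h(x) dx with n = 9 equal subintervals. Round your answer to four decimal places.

0.0000

Δx = (1.5 − (-1.5))/9 = 1/3.
Midpoints: -4/3, -1, -2/3, -1/3, 0, 1/3, 2/3, 1, 4/3.
h(-4/3) ≈ -0.4573, h(-1) ≈ -0.9093, h(-2/3) ≈ -0.9719, h(-1/3) ≈ -0.6184, h(0) ≈ 0.0000, h(1/3) ≈ 0.6184, h(2/3) ≈ 0.9719, h(1) ≈ 0.9093, h(4/3) ≈ 0.4573.
Sum = Δx · [h(-4/3) + h(-1) + h(-2/3) + ...].
Sum ≈ 0.0000.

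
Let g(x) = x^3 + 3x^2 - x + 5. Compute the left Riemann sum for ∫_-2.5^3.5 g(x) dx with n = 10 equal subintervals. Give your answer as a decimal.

93.72

Δx = (3.5 − (-2.5))/10 = 0.6.
Left endpoints: -2.5, -1.9, -1.3, -0.7, -0.1, 0.5, 1.1, 1.7, 2.3, 2.9.
g(-2.5) = 10.625, g(-1.9) = 10.871, g(-1.3) = 9.173, g(-0.7) = 6.827, g(-0.1) = 5.129, g(0.5) = 5.375, g(1.1) = 8.861, g(1.7) = 16.883, g(2.3) = 30.737, g(2.9) = 51.719.
Sum = Δx · [g(-2.5) + g(-1.9) + g(-1.3) + ...].
Sum = 93.72.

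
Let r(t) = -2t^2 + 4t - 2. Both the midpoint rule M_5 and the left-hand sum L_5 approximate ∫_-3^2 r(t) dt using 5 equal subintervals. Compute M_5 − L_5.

17.5

M_5 = -42.5.
L_5 = -60.
M_5 − L_5 = 17.5.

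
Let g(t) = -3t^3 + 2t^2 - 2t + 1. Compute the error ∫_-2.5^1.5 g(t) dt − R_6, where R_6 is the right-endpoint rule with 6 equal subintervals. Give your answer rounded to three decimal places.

22.407

Exact integral: ∫_-2.5^1.5 g(t) dt ≈ 46.16667.
R_6 ≈ 23.75926.
Error ≈ 46.16667 − 23.75926 ≈ 22.407.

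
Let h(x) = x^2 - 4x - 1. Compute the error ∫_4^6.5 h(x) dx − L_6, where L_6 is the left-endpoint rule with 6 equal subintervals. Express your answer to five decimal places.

3.31308

Exact integral: ∫_4^6.5 h(x) dx ≈ 15.2083333.
L_6 ≈ 11.8952546.
Error ≈ 15.2083333 − 11.8952546 ≈ 3.31308.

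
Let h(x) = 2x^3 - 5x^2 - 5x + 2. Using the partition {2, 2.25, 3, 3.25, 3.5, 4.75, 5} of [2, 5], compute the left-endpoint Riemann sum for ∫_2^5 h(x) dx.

Subinterval widths: 0.25, 0.75, 0.25, 0.25, 1.25, 0.25.
Left endpoints: 2, 2.25, 3, 3.25, 3.5, 4.75.
h(2) = -12, h(2.25) = -11.78125, h(3) = -4, h(3.25) = 1.59375, h(3.5) = 9, h(4.75) = 79.78125.
Sum = Σ Δx_i · h(x_i).
Sum = 18.7578125.

18.7578125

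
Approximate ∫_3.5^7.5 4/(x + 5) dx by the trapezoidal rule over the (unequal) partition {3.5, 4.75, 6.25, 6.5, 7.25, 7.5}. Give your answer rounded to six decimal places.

Subinterval widths: 1.25, 1.5, 0.25, 0.75, 0.25.
f(3.5) = 8/17, f(4.75) = 16/39, f(6.25) = 16/45, f(6.5) = 8/23, f(7.25) = 16/49, f(7.5) = 0.32.
On each subinterval the trapezoid contributes (Δx_i/2)·[f(x_{i-1}) + f(x_i)].
Sum ≈ 1.546510.

1.546510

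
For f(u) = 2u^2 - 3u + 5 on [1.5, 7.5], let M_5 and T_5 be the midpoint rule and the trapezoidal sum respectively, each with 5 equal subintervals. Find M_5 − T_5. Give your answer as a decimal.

-4.32

M_5 = 226.56.
T_5 = 230.88.
M_5 − T_5 = -4.32.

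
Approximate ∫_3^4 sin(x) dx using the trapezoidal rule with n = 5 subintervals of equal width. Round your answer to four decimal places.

-0.3352

Δx = (4 − 3)/5 = 0.2.
f(3) ≈ 0.1411, f(3.2) ≈ -0.0584, f(3.4) ≈ -0.2555, f(3.6) ≈ -0.4425, f(3.8) ≈ -0.6119, f(4) ≈ -0.7568.
T_5 = (Δx/2)·[f(x_0) + 2f(x_1) + ... + 2f(x_{4}) + f(x_5)].
Sum ≈ -0.3352.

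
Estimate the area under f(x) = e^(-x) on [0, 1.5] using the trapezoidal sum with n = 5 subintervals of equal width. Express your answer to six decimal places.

0.782688

Δx = (1.5 − 0)/5 = 0.3.
f(0) ≈ 1.000000, f(0.3) ≈ 0.740818, f(0.6) ≈ 0.548812, f(0.9) ≈ 0.406570, f(1.2) ≈ 0.301194, f(1.5) ≈ 0.223130.
T_5 = (Δx/2)·[f(x_0) + 2f(x_1) + ... + 2f(x_{4}) + f(x_5)].
Sum ≈ 0.782688.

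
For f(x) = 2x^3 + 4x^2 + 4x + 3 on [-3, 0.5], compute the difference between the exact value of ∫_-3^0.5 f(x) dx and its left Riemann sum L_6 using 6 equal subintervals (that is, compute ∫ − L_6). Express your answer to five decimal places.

10.39265

Exact integral: ∫_-3^0.5 f(x) dx ≈ -11.3020833.
L_6 ≈ -21.6947338.
Error ≈ -11.3020833 − (-21.6947338) ≈ 10.39265.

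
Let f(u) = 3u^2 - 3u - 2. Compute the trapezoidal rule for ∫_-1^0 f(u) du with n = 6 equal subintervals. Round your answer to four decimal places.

Δu = (0 − (-1))/6 = 1/6.
f(-1) = 4, f(-5/6) = 31/12, f(-2/3) = 4/3, f(-0.5) = 0.25, f(-1/3) = -2/3, f(-1/6) = -17/12, f(0) = -2.
T_6 = (Δu/2)·[f(u_0) + 2f(u_1) + ... + 2f(u_{5}) + f(u_6)].
Sum ≈ 0.5139.

0.5139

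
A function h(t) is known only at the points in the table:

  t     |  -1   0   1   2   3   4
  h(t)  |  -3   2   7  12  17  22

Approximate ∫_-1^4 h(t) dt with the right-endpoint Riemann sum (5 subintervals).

60

Δt = 1.
Sum = 1·[2 + 7 + 12 + 17 + 22] = 60.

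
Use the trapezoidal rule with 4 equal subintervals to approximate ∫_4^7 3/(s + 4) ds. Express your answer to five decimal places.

0.95639

Δs = (7 − 4)/4 = 0.75.
f(4) = 0.375, f(4.75) = 12/35, f(5.5) = 6/19, f(6.25) = 12/41, f(7) = 3/11.
T_4 = (Δs/2)·[f(s_0) + 2f(s_1) + 2f(s_2) + 2f(s_3) + f(s_4)].
Sum ≈ 0.95639.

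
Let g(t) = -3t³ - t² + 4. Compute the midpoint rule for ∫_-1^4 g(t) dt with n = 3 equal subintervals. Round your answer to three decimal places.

-176.134

Δt = (4 − (-1))/3 = 5/3.
Midpoints: -1/6, 1.5, 19/6.
g(-1/6) = 287/72, g(1.5) = -8.375, g(19/6) = -2431/24.
Sum = Δt · [g(-1/6) + g(1.5) + g(19/6)].
Sum ≈ -176.134.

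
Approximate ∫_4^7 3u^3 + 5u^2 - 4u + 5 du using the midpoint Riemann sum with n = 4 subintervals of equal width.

2015.0859375

Δu = (7 − 4)/4 = 0.75.
Midpoints: 4.375, 5.125, 5.875, 6.625.
f(4.375) = 171225/512, f(5.125) = 266067/512, f(5.875) = 390357/512, f(6.625) = 547983/512.
Sum = Δu · [f(4.375) + f(5.125) + f(5.875) + f(6.625)].
Sum = 2015.0859375.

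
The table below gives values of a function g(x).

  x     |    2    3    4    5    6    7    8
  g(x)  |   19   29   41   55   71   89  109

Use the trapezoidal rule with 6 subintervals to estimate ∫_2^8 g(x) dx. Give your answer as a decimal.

Δx = 1.
T_6 = (1/2)·[19 + 2·29 + 2·41 + 2·55 + 2·71 + 2·89 + 109] = 349.

349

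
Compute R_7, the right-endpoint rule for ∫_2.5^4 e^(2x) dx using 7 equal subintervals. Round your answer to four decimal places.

Δx = (4 − 2.5)/7 = 3/14.
Right endpoints: 19/7, 41/14, 22/7, 47/14, 25/7, 53/14, 4.
f(19/7) ≈ 227.8236, f(41/14) ≈ 349.7235, f(22/7) ≈ 536.8476, f(47/14) ≈ 824.0949, f(25/7) ≈ 1265.0376, f(53/14) ≈ 1941.9125, f(4) ≈ 2980.9580.
Sum = Δx · [f(19/7) + f(41/14) + f(22/7) + ...].
Sum ≈ 1741.3709.

1741.3709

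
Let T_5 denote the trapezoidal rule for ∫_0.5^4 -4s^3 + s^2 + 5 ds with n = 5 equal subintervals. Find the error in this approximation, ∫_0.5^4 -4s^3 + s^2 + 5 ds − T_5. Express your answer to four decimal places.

7.4317

Exact integral: ∫_0.5^4 f(s) ds ≈ -217.145833.
T_5 = -224.5775.
Error ≈ -217.145833 − (-224.5775) ≈ 7.4317.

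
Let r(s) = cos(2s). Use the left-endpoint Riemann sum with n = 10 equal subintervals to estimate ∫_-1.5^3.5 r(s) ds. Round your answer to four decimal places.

-0.0707

Δs = (3.5 − (-1.5))/10 = 0.5.
Left endpoints: -1.5, -1, -0.5, 0, 0.5, 1, 1.5, 2, 2.5, 3.
r(-1.5) ≈ -0.9900, r(-1) ≈ -0.4161, r(-0.5) ≈ 0.5403, r(0) ≈ 1.0000, r(0.5) ≈ 0.5403, r(1) ≈ -0.4161, r(1.5) ≈ -0.9900, r(2) ≈ -0.6536, r(2.5) ≈ 0.2837, r(3) ≈ 0.9602.
Sum = Δs · [r(-1.5) + r(-1) + r(-0.5) + ...].
Sum ≈ -0.0707.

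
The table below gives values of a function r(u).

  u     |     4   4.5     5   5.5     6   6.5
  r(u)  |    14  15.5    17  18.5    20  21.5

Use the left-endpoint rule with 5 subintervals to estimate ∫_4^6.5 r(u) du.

42.5

Δu = 0.5.
Sum = 0.5·[14 + 15.5 + 17 + 18.5 + 20] = 42.5.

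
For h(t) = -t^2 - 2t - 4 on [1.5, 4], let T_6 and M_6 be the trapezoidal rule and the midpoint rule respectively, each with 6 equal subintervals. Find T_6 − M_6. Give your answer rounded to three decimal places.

T_6 ≈ -44.03067.
M_6 ≈ -43.92216.
T_6 − M_6 ≈ -0.109.

-0.109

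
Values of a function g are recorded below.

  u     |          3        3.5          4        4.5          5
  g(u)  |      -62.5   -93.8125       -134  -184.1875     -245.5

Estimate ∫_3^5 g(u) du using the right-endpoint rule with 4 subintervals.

-328.75

Δu = 0.5.
Sum = 0.5·[(-93.8125) + (-134) + (-184.1875) + (-245.5)] = -328.75.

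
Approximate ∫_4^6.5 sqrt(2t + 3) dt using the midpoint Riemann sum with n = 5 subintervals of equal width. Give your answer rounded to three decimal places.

9.173

Δt = (6.5 − 4)/5 = 0.5.
Midpoints: 4.25, 4.75, 5.25, 5.75, 6.25.
f(4.25) ≈ 3.391, f(4.75) ≈ 3.536, f(5.25) ≈ 3.674, f(5.75) ≈ 3.808, f(6.25) ≈ 3.937.
Sum = Δt · [f(4.25) + f(4.75) + f(5.25) + f(5.75) + f(6.25)].
Sum ≈ 9.173.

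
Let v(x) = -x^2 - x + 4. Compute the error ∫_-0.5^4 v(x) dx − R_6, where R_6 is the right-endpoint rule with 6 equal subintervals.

Exact integral: ∫_-0.5^4 v(x) dx = -11.25.
R_6 = -19.265625.
Error = -11.25 − (-19.265625) = 8.015625.

8.015625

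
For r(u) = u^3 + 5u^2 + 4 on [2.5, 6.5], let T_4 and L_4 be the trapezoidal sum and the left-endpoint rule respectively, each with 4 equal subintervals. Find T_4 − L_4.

T_4 = 896.5.
L_4 = 677.
T_4 − L_4 = 219.5.

219.5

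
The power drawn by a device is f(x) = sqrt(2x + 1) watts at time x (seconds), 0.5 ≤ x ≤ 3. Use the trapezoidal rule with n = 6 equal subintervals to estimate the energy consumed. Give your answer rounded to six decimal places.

Δx = (3 − 0.5)/6 = 5/12.
f(0.5) ≈ 1.414214, f(11/12) ≈ 1.683251, f(4/3) ≈ 1.914854, f(1.75) ≈ 2.121320, f(13/6) ≈ 2.309401, f(31/12) ≈ 2.483277, f(3) ≈ 2.645751.
T_6 = (Δx/2)·[f(x_0) + 2f(x_1) + ... + 2f(x_{5}) + f(x_6)].
Sum ≈ 5.225869.

5.225869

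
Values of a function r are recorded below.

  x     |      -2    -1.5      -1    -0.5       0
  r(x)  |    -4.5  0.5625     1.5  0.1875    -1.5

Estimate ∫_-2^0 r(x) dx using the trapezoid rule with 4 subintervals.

Δx = 0.5.
T_4 = (0.5/2)·[(-4.5) + 2·0.5625 + 2·1.5 + 2·0.1875 + (-1.5)] = -0.375.

-0.375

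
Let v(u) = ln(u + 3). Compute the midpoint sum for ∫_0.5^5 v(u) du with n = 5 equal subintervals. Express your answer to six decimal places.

Δu = (5 − 0.5)/5 = 0.9.
Midpoints: 0.95, 1.85, 2.75, 3.65, 4.55.
v(0.95) ≈ 1.373716, v(1.85) ≈ 1.578979, v(2.75) ≈ 1.749200, v(3.65) ≈ 1.894617, v(4.55) ≈ 2.021548.
Sum = Δu · [v(0.95) + v(1.85) + v(2.75) + v(3.65) + v(4.55)].
Sum ≈ 7.756253.

7.756253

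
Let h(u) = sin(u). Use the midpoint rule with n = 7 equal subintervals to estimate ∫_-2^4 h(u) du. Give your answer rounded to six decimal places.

Δu = (4 − (-2))/7 = 6/7.
Midpoints: -11/7, -5/7, 1/7, 1, 13/7, 19/7, 25/7.
h(-11/7) ≈ -1.000000, h(-5/7) ≈ -0.655078, h(1/7) ≈ 0.142372, h(1) ≈ 0.841471, h(13/7) ≈ 0.959282, h(19/7) ≈ 0.414421, h(25/7) ≈ -0.416722.
Sum = Δu · [h(-11/7) + h(-5/7) + h(1/7) + ...].
Sum ≈ 0.244926.

0.244926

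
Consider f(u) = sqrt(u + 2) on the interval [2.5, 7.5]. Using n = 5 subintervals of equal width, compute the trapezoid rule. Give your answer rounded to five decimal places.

Δu = (7.5 − 2.5)/5 = 1.
f(2.5) ≈ 2.12132, f(3.5) ≈ 2.34521, f(4.5) ≈ 2.54951, f(5.5) ≈ 2.73861, f(6.5) ≈ 2.91548, f(7.5) ≈ 3.08221.
T_5 = (Δu/2)·[f(u_0) + 2f(u_1) + ... + 2f(u_{4}) + f(u_5)].
Sum ≈ 13.15057.

13.15057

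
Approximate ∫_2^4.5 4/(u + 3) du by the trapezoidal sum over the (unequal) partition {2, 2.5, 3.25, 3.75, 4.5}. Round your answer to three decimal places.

Subinterval widths: 0.5, 0.75, 0.5, 0.75.
f(2) = 0.8, f(2.5) = 8/11, f(3.25) = 0.64, f(3.75) = 16/27, f(4.5) = 8/15.
On each subinterval the trapezoid contributes (Δu_i/2)·[f(u_{i-1}) + f(u_i)].
Sum ≈ 1.625.

1.625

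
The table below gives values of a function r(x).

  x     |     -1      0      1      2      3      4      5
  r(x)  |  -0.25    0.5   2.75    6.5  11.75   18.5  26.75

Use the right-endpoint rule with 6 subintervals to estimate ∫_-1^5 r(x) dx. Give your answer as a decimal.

Δx = 1.
Sum = 1·[0.5 + 2.75 + 6.5 + 11.75 + 18.5 + 26.75] = 66.75.

66.75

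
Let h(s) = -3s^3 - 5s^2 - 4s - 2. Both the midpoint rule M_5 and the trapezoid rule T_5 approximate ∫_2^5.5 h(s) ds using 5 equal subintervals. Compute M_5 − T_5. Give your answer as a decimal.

16.6140625

M_5 = -992.2171875.
T_5 = -1008.83125.
M_5 − T_5 = 16.6140625.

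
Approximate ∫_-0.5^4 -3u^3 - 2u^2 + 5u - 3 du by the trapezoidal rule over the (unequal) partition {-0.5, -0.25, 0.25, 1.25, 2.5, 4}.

Subinterval widths: 0.25, 0.5, 1, 1.25, 1.5.
f(-0.5) = -5.625, f(-0.25) = -4.328125, f(0.25) = -1.921875, f(1.25) = -5.734375, f(2.5) = -49.875, f(4) = -207.
On each subinterval the trapezoid contributes (Δu_i/2)·[f(u_{i-1}) + f(u_i)].
Sum = -234.046875.

-234.046875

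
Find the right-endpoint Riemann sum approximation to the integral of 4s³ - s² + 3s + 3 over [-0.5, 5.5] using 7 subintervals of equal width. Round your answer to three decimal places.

Δs = (5.5 − (-0.5))/7 = 6/7.
Right endpoints: 5/14, 17/14, 29/14, 41/14, 53/14, 65/14, 5.5.
f(5/14) = 5661/1372, f(17/14) = 16917/1372, f(29/14) = 55533/1372, f(41/14) = 142245/1372, f(53/14) = 297789/1372, f(65/14) = 542901/1372, f(5.5) = 654.75.
Sum = Δs · [f(5/14) + f(17/14) + f(29/14) + ...].
Sum ≈ 1224.092.

1224.092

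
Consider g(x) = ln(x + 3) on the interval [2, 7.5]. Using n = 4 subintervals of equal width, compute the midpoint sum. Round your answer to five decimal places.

11.15044

Δx = (7.5 − 2)/4 = 1.375.
Midpoints: 2.6875, 4.0625, 5.4375, 6.8125.
g(2.6875) ≈ 1.73827, g(4.0625) ≈ 1.95480, g(5.4375) ≈ 2.13269, g(6.8125) ≈ 2.28366.
Sum = Δx · [g(2.6875) + g(4.0625) + g(5.4375) + g(6.8125)].
Sum ≈ 11.15044.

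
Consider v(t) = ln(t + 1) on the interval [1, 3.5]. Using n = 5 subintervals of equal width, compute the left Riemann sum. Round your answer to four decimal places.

Δt = (3.5 − 1)/5 = 0.5.
Left endpoints: 1, 1.5, 2, 2.5, 3.
v(1) ≈ 0.6931, v(1.5) ≈ 0.9163, v(2) ≈ 1.0986, v(2.5) ≈ 1.2528, v(3) ≈ 1.3863.
Sum = Δt · [v(1) + v(1.5) + v(2) + v(2.5) + v(3)].
Sum ≈ 2.6736.

2.6736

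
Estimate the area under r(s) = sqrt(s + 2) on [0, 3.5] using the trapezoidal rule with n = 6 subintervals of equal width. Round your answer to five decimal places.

Δs = (3.5 − 0)/6 = 7/12.
r(0) ≈ 1.41421, r(7/12) ≈ 1.60728, r(7/6) ≈ 1.77951, r(1.75) ≈ 1.93649, r(7/3) ≈ 2.08167, r(35/12) ≈ 2.21736, r(3.5) ≈ 2.34521.
T_6 = (Δs/2)·[r(s_0) + 2r(s_1) + ... + 2r(s_{5}) + r(s_6)].
Sum ≈ 6.70951.

6.70951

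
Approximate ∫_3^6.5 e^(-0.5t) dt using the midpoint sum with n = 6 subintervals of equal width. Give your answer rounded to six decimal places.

Δt = (6.5 − 3)/6 = 7/12.
Midpoints: 79/24, 3.875, 107/24, 121/24, 5.625, 149/24.
f(79/24) ≈ 0.192852, f(3.875) ≈ 0.144064, f(107/24) ≈ 0.107618, f(121/24) ≈ 0.080393, f(5.625) ≈ 0.060055, f(149/24) ≈ 0.044862.
Sum = Δt · [f(79/24) + f(3.875) + f(107/24) + ...].
Sum ≈ 0.367408.

0.367408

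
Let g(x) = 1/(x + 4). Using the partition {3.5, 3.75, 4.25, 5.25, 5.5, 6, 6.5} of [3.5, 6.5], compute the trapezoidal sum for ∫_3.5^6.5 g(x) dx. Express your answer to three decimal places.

0.337

Subinterval widths: 0.25, 0.5, 1, 0.25, 0.5, 0.5.
g(3.5) = 2/15, g(3.75) = 4/31, g(4.25) = 4/33, g(5.25) = 4/37, g(5.5) = 2/19, g(6) = 0.1, g(6.5) = 2/21.
On each subinterval the trapezoid contributes (Δx_i/2)·[g(x_{i-1}) + g(x_i)].
Sum ≈ 0.337.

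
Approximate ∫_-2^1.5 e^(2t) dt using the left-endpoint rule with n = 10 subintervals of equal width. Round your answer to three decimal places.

Δt = (1.5 − (-2))/10 = 0.35.
Left endpoints: -2, -1.65, -1.3, -0.95, -0.6, -0.25, 0.1, 0.45, 0.8, 1.15.
f(-2) ≈ 0.018, f(-1.65) ≈ 0.037, f(-1.3) ≈ 0.074, f(-0.95) ≈ 0.150, f(-0.6) ≈ 0.301, f(-0.25) ≈ 0.607, f(0.1) ≈ 1.221, f(0.45) ≈ 2.460, f(0.8) ≈ 4.953, f(1.15) ≈ 9.974.
Sum = Δt · [f(-2) + f(-1.65) + f(-1.3) + ...].
Sum ≈ 6.928.

6.928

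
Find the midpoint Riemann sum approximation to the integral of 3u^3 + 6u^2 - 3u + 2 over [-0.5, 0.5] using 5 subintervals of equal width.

Δu = (0.5 − (-0.5))/5 = 0.2.
Midpoints: -0.4, -0.2, 0, 0.2, 0.4.
f(-0.4) = 3.968, f(-0.2) = 2.816, f(0) = 2, f(0.2) = 1.664, f(0.4) = 1.952.
Sum = Δu · [f(-0.4) + f(-0.2) + f(0) + f(0.2) + f(0.4)].
Sum = 2.48.

2.48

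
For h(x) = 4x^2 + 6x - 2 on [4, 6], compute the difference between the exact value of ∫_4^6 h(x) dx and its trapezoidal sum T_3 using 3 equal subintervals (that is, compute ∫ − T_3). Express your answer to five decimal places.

Exact integral: ∫_4^6 h(x) dx ≈ 258.6666667.
T_3 ≈ 259.2592593.
Error ≈ 258.6666667 − 259.2592593 ≈ -0.59259.

-0.59259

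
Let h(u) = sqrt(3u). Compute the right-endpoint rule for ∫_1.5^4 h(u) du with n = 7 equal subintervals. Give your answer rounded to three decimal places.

Δu = (4 − 1.5)/7 = 5/14.
Right endpoints: 13/7, 31/14, 18/7, 41/14, 23/7, 51/14, 4.
h(13/7) ≈ 2.360, h(31/14) ≈ 2.577, h(18/7) ≈ 2.777, h(41/14) ≈ 2.964, h(23/7) ≈ 3.140, h(51/14) ≈ 3.306, h(4) ≈ 3.464.
Sum = Δu · [h(13/7) + h(31/14) + h(18/7) + ...].
Sum ≈ 7.353.

7.353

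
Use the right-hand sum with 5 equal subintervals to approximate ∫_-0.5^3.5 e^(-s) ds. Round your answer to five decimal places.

Δs = (3.5 − (-0.5))/5 = 0.8.
Right endpoints: 0.3, 1.1, 1.9, 2.7, 3.5.
f(0.3) ≈ 0.74082, f(1.1) ≈ 0.33287, f(1.9) ≈ 0.14957, f(2.7) ≈ 0.06721, f(3.5) ≈ 0.03020.
Sum = Δs · [f(0.3) + f(1.1) + f(1.9) + f(2.7) + f(3.5)].
Sum ≈ 1.05653.

1.05653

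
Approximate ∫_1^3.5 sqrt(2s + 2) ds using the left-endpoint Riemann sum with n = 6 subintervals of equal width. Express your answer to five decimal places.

6.12259

Δs = (3.5 − 1)/6 = 5/12.
Left endpoints: 1, 17/12, 11/6, 2.25, 8/3, 37/12.
f(1) ≈ 2.00000, f(17/12) ≈ 2.19848, f(11/6) ≈ 2.38048, f(2.25) ≈ 2.54951, f(8/3) ≈ 2.70801, f(37/12) ≈ 2.85774.
Sum = Δs · [f(1) + f(17/12) + f(11/6) + ...].
Sum ≈ 6.12259.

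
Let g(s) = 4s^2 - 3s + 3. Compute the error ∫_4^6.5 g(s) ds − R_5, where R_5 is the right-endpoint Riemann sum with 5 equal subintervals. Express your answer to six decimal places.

Exact integral: ∫_4^6.5 g(s) ds ≈ 248.95833333.
R_5 = 273.75.
Error ≈ 248.95833333 − 273.75 ≈ -24.791667.

-24.791667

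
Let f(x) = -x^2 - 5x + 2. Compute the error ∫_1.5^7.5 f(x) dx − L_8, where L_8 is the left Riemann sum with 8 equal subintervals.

Exact integral: ∫_1.5^7.5 f(x) dx = -262.5.
L_8 = -231.5625.
Error = -262.5 − (-231.5625) = -30.9375.

-30.9375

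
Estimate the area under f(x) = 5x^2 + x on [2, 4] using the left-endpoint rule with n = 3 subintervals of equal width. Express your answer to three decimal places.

Δx = (4 − 2)/3 = 2/3.
Left endpoints: 2, 8/3, 10/3.
f(2) = 22, f(8/3) = 344/9, f(10/3) = 530/9.
Sum = Δx · [f(2) + f(8/3) + f(10/3)].
Sum ≈ 79.407.

79.407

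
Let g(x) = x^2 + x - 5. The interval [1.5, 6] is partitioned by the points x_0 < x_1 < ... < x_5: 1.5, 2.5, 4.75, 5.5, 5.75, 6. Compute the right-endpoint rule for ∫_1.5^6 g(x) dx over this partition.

Subinterval widths: 1, 2.25, 0.75, 0.25, 0.25.
Right endpoints: 2.5, 4.75, 5.5, 5.75, 6.
g(2.5) = 3.75, g(4.75) = 22.3125, g(5.5) = 30.75, g(5.75) = 33.8125, g(6) = 37.
Sum = Σ Δx_i · g(x_i).
Sum = 94.71875.

94.71875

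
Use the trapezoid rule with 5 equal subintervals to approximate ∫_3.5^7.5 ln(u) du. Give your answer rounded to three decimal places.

6.719

Δu = (7.5 − 3.5)/5 = 0.8.
f(3.5) ≈ 1.253, f(4.3) ≈ 1.459, f(5.1) ≈ 1.629, f(5.9) ≈ 1.775, f(6.7) ≈ 1.902, f(7.5) ≈ 2.015.
T_5 = (Δu/2)·[f(u_0) + 2f(u_1) + ... + 2f(u_{4}) + f(u_5)].
Sum ≈ 6.719.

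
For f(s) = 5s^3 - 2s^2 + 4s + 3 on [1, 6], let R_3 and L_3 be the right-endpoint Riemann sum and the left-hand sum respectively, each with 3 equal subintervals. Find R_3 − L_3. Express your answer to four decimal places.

1708.3333

R_3 ≈ 2531.481481.
L_3 ≈ 823.148148.
R_3 − L_3 ≈ 1708.3333.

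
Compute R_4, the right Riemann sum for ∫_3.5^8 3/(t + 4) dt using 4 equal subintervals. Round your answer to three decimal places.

1.329

Δt = (8 − 3.5)/4 = 1.125.
Right endpoints: 4.625, 5.75, 6.875, 8.
f(4.625) = 8/23, f(5.75) = 4/13, f(6.875) = 8/29, f(8) = 0.25.
Sum = Δt · [f(4.625) + f(5.75) + f(6.875) + f(8)].
Sum ≈ 1.329.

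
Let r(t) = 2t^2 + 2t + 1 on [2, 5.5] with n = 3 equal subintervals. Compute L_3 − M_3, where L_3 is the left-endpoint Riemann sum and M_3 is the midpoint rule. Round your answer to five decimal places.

L_3 ≈ 102.2129630.
M_3 ≈ 134.5393519.
L_3 − M_3 ≈ -32.32639.

-32.32639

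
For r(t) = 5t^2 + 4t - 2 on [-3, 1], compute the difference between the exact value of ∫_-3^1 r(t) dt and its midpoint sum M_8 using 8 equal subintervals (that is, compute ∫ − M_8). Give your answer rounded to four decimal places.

Exact integral: ∫_-3^1 r(t) dt ≈ 22.666667.
M_8 = 22.25.
Error ≈ 22.666667 − 22.25 ≈ 0.4167.

0.4167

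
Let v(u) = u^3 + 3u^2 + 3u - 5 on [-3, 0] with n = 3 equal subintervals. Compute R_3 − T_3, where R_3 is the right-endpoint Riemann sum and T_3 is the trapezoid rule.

R_3 = -18.
T_3 = -22.5.
R_3 − T_3 = 4.5.

4.5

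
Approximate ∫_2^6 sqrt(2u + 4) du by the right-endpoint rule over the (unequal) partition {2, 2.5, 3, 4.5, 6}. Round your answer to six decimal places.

Subinterval widths: 0.5, 0.5, 1.5, 1.5.
Right endpoints: 2.5, 3, 4.5, 6.
f(2.5) ≈ 3.000000, f(3) ≈ 3.162278, f(4.5) ≈ 3.605551, f(6) ≈ 4.000000.
Sum = Σ Δu_i · f(u_i).
Sum ≈ 14.489466.

14.489466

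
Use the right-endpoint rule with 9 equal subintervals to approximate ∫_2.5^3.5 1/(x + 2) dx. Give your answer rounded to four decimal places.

Δx = (3.5 − 2.5)/9 = 1/9.
Right endpoints: 47/18, 49/18, 17/6, 53/18, 55/18, 19/6, 59/18, 61/18, 3.5.
f(47/18) = 18/83, f(49/18) = 18/85, f(17/6) = 6/29, f(53/18) = 18/89, f(55/18) = 18/91, f(19/6) = 6/31, f(59/18) = 18/95, f(61/18) = 18/97, f(3.5) = 2/11.
Sum = Δx · [f(47/18) + f(49/18) + f(17/6) + ...].
Sum ≈ 0.1984.

0.1984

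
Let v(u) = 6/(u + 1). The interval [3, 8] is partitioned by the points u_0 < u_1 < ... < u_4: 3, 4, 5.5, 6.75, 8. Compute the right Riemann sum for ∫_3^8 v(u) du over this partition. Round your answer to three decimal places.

4.386

Subinterval widths: 1, 1.5, 1.25, 1.25.
Right endpoints: 4, 5.5, 6.75, 8.
v(4) = 1.2, v(5.5) = 12/13, v(6.75) = 24/31, v(8) = 2/3.
Sum = Σ Δu_i · v(u_i).
Sum ≈ 4.386.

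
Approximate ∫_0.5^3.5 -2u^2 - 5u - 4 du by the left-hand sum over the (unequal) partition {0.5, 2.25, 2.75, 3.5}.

-49.59375

Subinterval widths: 1.75, 0.5, 0.75.
Left endpoints: 0.5, 2.25, 2.75.
f(0.5) = -7, f(2.25) = -25.375, f(2.75) = -32.875.
Sum = Σ Δu_i · f(u_i).
Sum = -49.59375.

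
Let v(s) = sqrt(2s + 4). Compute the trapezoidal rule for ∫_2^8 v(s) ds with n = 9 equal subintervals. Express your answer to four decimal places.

Δs = (8 − 2)/9 = 2/3.
v(2) ≈ 2.8284, v(8/3) ≈ 3.0551, v(10/3) ≈ 3.2660, v(4) ≈ 3.4641, v(14/3) ≈ 3.6515, v(16/3) ≈ 3.8297, v(6) ≈ 4.0000, v(20/3) ≈ 4.1633, v(22/3) ≈ 4.3205, v(8) ≈ 4.4721.
T_9 = (Δs/2)·[v(s_0) + 2v(s_1) + ... + 2v(s_{8}) + v(s_9)].
Sum ≈ 22.2670.

22.2670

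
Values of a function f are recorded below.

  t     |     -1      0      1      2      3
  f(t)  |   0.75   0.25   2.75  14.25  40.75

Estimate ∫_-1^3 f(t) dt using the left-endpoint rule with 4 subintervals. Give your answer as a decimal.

18

Δt = 1.
Sum = 1·[0.75 + 0.25 + 2.75 + 14.25] = 18.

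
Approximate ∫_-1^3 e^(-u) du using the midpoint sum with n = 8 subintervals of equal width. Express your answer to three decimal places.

Δu = (3 − (-1))/8 = 0.5.
Midpoints: -0.75, -0.25, 0.25, 0.75, 1.25, 1.75, 2.25, 2.75.
f(-0.75) ≈ 2.117, f(-0.25) ≈ 1.284, f(0.25) ≈ 0.779, f(0.75) ≈ 0.472, f(1.25) ≈ 0.287, f(1.75) ≈ 0.174, f(2.25) ≈ 0.105, f(2.75) ≈ 0.064.
Sum = Δu · [f(-0.75) + f(-0.25) + f(0.25) + ...].
Sum ≈ 2.641.

2.641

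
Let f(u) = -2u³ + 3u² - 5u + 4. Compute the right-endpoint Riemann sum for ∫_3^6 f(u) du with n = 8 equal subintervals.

Δu = (6 − 3)/8 = 0.375.
Right endpoints: 3.375, 3.75, 4.125, 4.5, 4.875, 5.25, 5.625, 6.
f(3.375) = -55.58984375, f(3.75) = -78.03125, f(4.125) = -105.95703125, f(4.5) = -140, f(4.875) = -180.79296875, f(5.25) = -228.96875, f(5.625) = -285.16015625, f(6) = -350.
Sum = Δu · [f(3.375) + f(3.75) + f(4.125) + ...].
Sum = -534.1875.

-534.1875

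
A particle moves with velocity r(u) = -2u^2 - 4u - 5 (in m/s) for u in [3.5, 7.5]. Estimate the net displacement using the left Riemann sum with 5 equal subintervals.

-319.92

Δu = (7.5 − 3.5)/5 = 0.8.
Left endpoints: 3.5, 4.3, 5.1, 5.9, 6.7.
r(3.5) = -43.5, r(4.3) = -59.18, r(5.1) = -77.42, r(5.9) = -98.22, r(6.7) = -121.58.
Sum = Δu · [r(3.5) + r(4.3) + r(5.1) + r(5.9) + r(6.7)].
Sum = -319.92.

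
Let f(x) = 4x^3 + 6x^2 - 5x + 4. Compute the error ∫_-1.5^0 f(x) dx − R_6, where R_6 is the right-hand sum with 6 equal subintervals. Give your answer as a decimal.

0.984375

Exact integral: ∫_-1.5^0 f(x) dx = 13.3125.
R_6 = 12.328125.
Error = 13.3125 − 12.328125 = 0.984375.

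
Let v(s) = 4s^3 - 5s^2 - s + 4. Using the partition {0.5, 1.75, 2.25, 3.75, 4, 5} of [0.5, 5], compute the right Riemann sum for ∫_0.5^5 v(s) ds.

650.78125

Subinterval widths: 1.25, 0.5, 1.5, 0.25, 1.
Right endpoints: 1.75, 2.25, 3.75, 4, 5.
v(1.75) = 8.375, v(2.25) = 22, v(3.75) = 140.875, v(4) = 176, v(5) = 374.
Sum = Σ Δs_i · v(s_i).
Sum = 650.78125.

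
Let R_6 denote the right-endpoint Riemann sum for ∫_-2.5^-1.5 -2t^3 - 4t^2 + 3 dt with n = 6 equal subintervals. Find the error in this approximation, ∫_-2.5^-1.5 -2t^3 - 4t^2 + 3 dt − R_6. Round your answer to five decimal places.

Exact integral: ∫_-2.5^-1.5 f(t) dt ≈ 3.6666667.
R_6 ≈ 2.9953704.
Error ≈ 3.6666667 − 2.9953704 ≈ 0.67130.

0.67130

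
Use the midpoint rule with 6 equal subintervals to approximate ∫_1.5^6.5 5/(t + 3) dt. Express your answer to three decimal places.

Δt = (6.5 − 1.5)/6 = 5/6.
Midpoints: 23/12, 2.75, 43/12, 53/12, 5.25, 73/12.
f(23/12) = 60/59, f(2.75) = 20/23, f(43/12) = 60/79, f(53/12) = 60/89, f(5.25) = 20/33, f(73/12) = 60/109.
Sum = Δt · [f(23/12) + f(2.75) + f(43/12) + ...].
Sum ≈ 3.731.

3.731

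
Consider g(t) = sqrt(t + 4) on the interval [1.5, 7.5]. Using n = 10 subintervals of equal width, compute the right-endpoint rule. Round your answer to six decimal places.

Δt = (7.5 − 1.5)/10 = 0.6.
Right endpoints: 2.1, 2.7, 3.3, 3.9, 4.5, 5.1, 5.7, 6.3, 6.9, 7.5.
g(2.1) ≈ 2.469818, g(2.7) ≈ 2.588436, g(3.3) ≈ 2.701851, g(3.9) ≈ 2.810694, g(4.5) ≈ 2.915476, g(5.1) ≈ 3.016621, g(5.7) ≈ 3.114482, g(6.3) ≈ 3.209361, g(6.9) ≈ 3.301515, g(7.5) ≈ 3.391165.
Sum = Δt · [g(2.1) + g(2.7) + g(3.3) + ...].
Sum ≈ 17.711651.

17.711651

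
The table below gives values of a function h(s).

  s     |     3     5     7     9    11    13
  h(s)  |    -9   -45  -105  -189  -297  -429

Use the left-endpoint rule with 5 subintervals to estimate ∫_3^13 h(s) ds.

Δs = 2.
Sum = 2·[(-9) + (-45) + (-105) + (-189) + (-297)] = -1290.

-1290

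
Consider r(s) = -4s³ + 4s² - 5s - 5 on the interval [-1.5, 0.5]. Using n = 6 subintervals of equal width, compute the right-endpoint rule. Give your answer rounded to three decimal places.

-0.296

Δs = (0.5 − (-1.5))/6 = 1/3.
Right endpoints: -7/6, -5/6, -0.5, -1/6, 1/6, 0.5.
r(-7/6) = 341/27, r(-5/6) = 115/27, r(-0.5) = -1, r(-1/6) = -109/27, r(1/6) = -155/27, r(0.5) = -7.
Sum = Δs · [r(-7/6) + r(-5/6) + r(-0.5) + ...].
Sum ≈ -0.296.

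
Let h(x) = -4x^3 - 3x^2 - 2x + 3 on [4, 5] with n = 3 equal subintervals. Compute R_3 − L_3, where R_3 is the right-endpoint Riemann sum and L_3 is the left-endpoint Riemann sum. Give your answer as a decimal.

-91

R_3 ≈ -482.55556.
L_3 ≈ -391.55556.
R_3 − L_3 = -91.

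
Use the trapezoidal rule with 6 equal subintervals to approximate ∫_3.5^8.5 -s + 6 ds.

Δs = (8.5 − 3.5)/6 = 5/6.
f(3.5) = 2.5, f(13/3) = 5/3, f(31/6) = 5/6, f(6) = 0, f(41/6) = -5/6, f(23/3) = -5/3, f(8.5) = -2.5.
T_6 = (Δs/2)·[f(s_0) + 2f(s_1) + ... + 2f(s_{5}) + f(s_6)].
Sum = 0.

0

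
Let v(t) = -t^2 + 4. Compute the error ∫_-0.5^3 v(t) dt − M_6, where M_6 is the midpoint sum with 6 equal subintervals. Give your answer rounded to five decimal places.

Exact integral: ∫_-0.5^3 v(t) dt ≈ 4.9583333.
M_6 ≈ 5.0575810.
Error ≈ 4.9583333 − 5.0575810 ≈ -0.09925.

-0.09925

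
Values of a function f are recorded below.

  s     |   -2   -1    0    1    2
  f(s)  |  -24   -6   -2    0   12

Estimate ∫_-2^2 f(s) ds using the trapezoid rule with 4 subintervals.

-14

Δs = 1.
T_4 = (1/2)·[(-24) + 2·(-6) + 2·(-2) + 2·0 + 12] = -14.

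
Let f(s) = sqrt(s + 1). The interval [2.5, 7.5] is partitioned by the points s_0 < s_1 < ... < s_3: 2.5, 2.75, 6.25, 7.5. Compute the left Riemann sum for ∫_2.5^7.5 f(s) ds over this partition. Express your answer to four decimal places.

10.6112

Subinterval widths: 0.25, 3.5, 1.25.
Left endpoints: 2.5, 2.75, 6.25.
f(2.5) ≈ 1.8708, f(2.75) ≈ 1.9365, f(6.25) ≈ 2.6926.
Sum = Σ Δs_i · f(s_i).
Sum ≈ 10.6112.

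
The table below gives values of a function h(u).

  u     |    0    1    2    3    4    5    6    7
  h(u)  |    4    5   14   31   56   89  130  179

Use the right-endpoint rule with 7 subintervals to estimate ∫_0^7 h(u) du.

504

Δu = 1.
Sum = 1·[5 + 14 + 31 + 56 + 89 + 130 + 179] = 504.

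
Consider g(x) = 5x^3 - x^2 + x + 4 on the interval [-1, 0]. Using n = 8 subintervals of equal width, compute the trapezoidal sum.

1.89453125

Δx = (0 − (-1))/8 = 0.125.
g(-1) = -3, g(-0.875) = -507/512, g(-0.75) = 0.578125, g(-0.625) = 903/512, g(-0.5) = 2.625, g(-0.375) = 1649/512, g(-0.25) = 3.609375, g(-0.125) = 1971/512, g(0) = 4.
T_8 = (Δx/2)·[g(x_0) + 2g(x_1) + ... + 2g(x_{7}) + g(x_8)].
Sum = 1.89453125.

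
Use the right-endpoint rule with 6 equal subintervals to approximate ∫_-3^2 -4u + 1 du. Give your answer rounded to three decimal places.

Δu = (2 − (-3))/6 = 5/6.
Right endpoints: -13/6, -4/3, -0.5, 1/3, 7/6, 2.
f(-13/6) = 29/3, f(-4/3) = 19/3, f(-0.5) = 3, f(1/3) = -1/3, f(7/6) = -11/3, f(2) = -7.
Sum = Δu · [f(-13/6) + f(-4/3) + f(-0.5) + ...].
Sum ≈ 6.667.

6.667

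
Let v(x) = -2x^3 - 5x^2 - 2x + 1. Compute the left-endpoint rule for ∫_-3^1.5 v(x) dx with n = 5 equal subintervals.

14.49

Δx = (1.5 − (-3))/5 = 0.9.
Left endpoints: -3, -2.1, -1.2, -0.3, 0.6.
v(-3) = 16, v(-2.1) = 1.672, v(-1.2) = -0.344, v(-0.3) = 1.204, v(0.6) = -2.432.
Sum = Δx · [v(-3) + v(-2.1) + v(-1.2) + v(-0.3) + v(0.6)].
Sum = 14.49.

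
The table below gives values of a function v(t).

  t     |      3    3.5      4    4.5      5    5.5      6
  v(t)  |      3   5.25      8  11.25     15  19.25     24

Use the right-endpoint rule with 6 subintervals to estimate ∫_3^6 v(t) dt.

41.375

Δt = 0.5.
Sum = 0.5·[5.25 + 8 + 11.25 + 15 + 19.25 + 24] = 41.375.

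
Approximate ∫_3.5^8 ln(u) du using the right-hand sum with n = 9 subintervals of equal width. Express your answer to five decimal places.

7.95419

Δu = (8 − 3.5)/9 = 0.5.
Right endpoints: 4, 4.5, 5, 5.5, 6, 6.5, 7, 7.5, 8.
f(4) ≈ 1.38629, f(4.5) ≈ 1.50408, f(5) ≈ 1.60944, f(5.5) ≈ 1.70475, f(6) ≈ 1.79176, f(6.5) ≈ 1.87180, f(7) ≈ 1.94591, f(7.5) ≈ 2.01490, f(8) ≈ 2.07944.
Sum = Δu · [f(4) + f(4.5) + f(5) + ...].
Sum ≈ 7.95419.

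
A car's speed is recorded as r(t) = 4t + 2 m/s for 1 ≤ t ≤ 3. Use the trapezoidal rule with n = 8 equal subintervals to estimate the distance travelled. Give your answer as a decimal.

20

Δt = (3 − 1)/8 = 0.25.
r(1) = 6, r(1.25) = 7, r(1.5) = 8, r(1.75) = 9, r(2) = 10, r(2.25) = 11, r(2.5) = 12, r(2.75) = 13, r(3) = 14.
T_8 = (Δt/2)·[r(t_0) + 2r(t_1) + ... + 2r(t_{7}) + r(t_8)].
Sum = 20.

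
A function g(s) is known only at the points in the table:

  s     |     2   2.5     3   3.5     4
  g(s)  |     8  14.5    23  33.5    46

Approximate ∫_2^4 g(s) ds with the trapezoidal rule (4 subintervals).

Δs = 0.5.
T_4 = (0.5/2)·[8 + 2·14.5 + 2·23 + 2·33.5 + 46] = 49.

49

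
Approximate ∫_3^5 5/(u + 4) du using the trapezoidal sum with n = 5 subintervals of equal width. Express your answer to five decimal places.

Δu = (5 − 3)/5 = 0.4.
f(3) = 5/7, f(3.4) = 25/37, f(3.8) = 25/39, f(4.2) = 25/41, f(4.6) = 25/43, f(5) = 5/9.
T_5 = (Δu/2)·[f(u_0) + 2f(u_1) + ... + 2f(u_{4}) + f(u_5)].
Sum ≈ 1.25711.

1.25711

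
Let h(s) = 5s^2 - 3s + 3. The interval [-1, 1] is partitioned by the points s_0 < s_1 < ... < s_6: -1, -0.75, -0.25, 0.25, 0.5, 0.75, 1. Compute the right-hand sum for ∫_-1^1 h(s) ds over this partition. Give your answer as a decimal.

Subinterval widths: 0.25, 0.5, 0.5, 0.25, 0.25, 0.25.
Right endpoints: -0.75, -0.25, 0.25, 0.5, 0.75, 1.
h(-0.75) = 8.0625, h(-0.25) = 4.0625, h(0.25) = 2.5625, h(0.5) = 2.75, h(0.75) = 3.5625, h(1) = 5.
Sum = Σ Δs_i · h(s_i).
Sum = 8.15625.

8.15625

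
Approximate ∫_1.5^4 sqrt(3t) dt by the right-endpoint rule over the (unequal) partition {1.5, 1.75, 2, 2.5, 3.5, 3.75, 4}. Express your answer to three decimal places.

7.499

Subinterval widths: 0.25, 0.25, 0.5, 1, 0.25, 0.25.
Right endpoints: 1.75, 2, 2.5, 3.5, 3.75, 4.
f(1.75) ≈ 2.291, f(2) ≈ 2.449, f(2.5) ≈ 2.739, f(3.5) ≈ 3.240, f(3.75) ≈ 3.354, f(4) ≈ 3.464.
Sum = Σ Δt_i · f(t_i).
Sum ≈ 7.499.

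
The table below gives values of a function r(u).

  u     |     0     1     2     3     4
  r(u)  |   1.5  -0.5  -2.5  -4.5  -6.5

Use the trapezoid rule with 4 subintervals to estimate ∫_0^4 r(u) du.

Δu = 1.
T_4 = (1/2)·[1.5 + 2·(-0.5) + 2·(-2.5) + 2·(-4.5) + (-6.5)] = -10.

-10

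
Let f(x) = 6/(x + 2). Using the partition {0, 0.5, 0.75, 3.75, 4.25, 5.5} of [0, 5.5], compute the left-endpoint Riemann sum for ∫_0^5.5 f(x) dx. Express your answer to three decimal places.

10.367

Subinterval widths: 0.5, 0.25, 3, 0.5, 1.25.
Left endpoints: 0, 0.5, 0.75, 3.75, 4.25.
f(0) = 3, f(0.5) = 2.4, f(0.75) = 24/11, f(3.75) = 24/23, f(4.25) = 0.96.
Sum = Σ Δx_i · f(x_i).
Sum ≈ 10.367.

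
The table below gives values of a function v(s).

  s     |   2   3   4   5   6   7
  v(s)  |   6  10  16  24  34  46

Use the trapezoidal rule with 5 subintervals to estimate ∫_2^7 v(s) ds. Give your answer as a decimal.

110

Δs = 1.
T_5 = (1/2)·[6 + 2·10 + 2·16 + 2·24 + 2·34 + 46] = 110.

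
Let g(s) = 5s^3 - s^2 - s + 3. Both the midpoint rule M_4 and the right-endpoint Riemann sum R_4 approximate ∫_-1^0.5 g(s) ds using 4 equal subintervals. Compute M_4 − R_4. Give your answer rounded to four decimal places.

M_4 ≈ 3.411621.
R_4 ≈ 4.075195.
M_4 − R_4 ≈ -0.6636.

-0.6636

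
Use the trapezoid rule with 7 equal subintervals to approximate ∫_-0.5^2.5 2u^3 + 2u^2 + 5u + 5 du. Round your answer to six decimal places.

Δu = (2.5 − (-0.5))/7 = 3/7.
f(-0.5) = 2.75, f(-1/14) = 6383/1372, f(5/14) = 9785/1372, f(11/14) = 15275/1372, f(17/14) = 24149/1372, f(23/14) = 37703/1372, f(29/14) = 57233/1372, f(2.5) = 61.25.
T_7 = (Δu/2)·[f(u_0) + 2f(u_1) + ... + 2f(u_{6}) + f(u_7)].
Sum ≈ 60.734694.

60.734694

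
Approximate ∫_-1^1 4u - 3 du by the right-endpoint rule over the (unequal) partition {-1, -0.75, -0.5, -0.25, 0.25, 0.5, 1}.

Subinterval widths: 0.25, 0.25, 0.25, 0.5, 0.25, 0.5.
Right endpoints: -0.75, -0.5, -0.25, 0.25, 0.5, 1.
f(-0.75) = -6, f(-0.5) = -5, f(-0.25) = -4, f(0.25) = -2, f(0.5) = -1, f(1) = 1.
Sum = Σ Δu_i · f(u_i).
Sum = -4.5.

-4.5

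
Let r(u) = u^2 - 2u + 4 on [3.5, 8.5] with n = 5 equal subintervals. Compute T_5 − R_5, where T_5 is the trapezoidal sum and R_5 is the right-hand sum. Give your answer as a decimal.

-25

T_5 = 151.25.
R_5 = 176.25.
T_5 − R_5 = -25.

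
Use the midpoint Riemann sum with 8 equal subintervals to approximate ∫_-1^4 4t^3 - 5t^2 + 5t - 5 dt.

157.05078125

Δt = (4 − (-1))/8 = 0.625.
Midpoints: -0.6875, -0.0625, 0.5625, 1.1875, 1.8125, 2.4375, 3.0625, 3.6875.
f(-0.6875) = -12391/1024, f(-0.0625) = -5461/1024, f(0.5625) = -3131/1024, f(1.1875) = 599/1024, f(1.8125) = 11729/1024, f(2.4375) = 36259/1024, f(3.0625) = 80189/1024, f(3.6875) = 149519/1024.
Sum = Δt · [f(-0.6875) + f(-0.0625) + f(0.5625) + ...].
Sum = 157.05078125.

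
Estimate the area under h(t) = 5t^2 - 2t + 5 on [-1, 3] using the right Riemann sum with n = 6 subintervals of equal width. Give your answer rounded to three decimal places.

Δt = (3 − (-1))/6 = 2/3.
Right endpoints: -1/3, 1/3, 1, 5/3, 7/3, 3.
h(-1/3) = 56/9, h(1/3) = 44/9, h(1) = 8, h(5/3) = 140/9, h(7/3) = 248/9, h(3) = 44.
Sum = Δt · [h(-1/3) + h(1/3) + h(1) + ...].
Sum ≈ 70.815.

70.815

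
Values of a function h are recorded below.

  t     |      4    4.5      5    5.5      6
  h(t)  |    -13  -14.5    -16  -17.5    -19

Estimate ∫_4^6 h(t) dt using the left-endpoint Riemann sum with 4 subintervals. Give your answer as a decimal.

Δt = 0.5.
Sum = 0.5·[(-13) + (-14.5) + (-16) + (-17.5)] = -30.5.

-30.5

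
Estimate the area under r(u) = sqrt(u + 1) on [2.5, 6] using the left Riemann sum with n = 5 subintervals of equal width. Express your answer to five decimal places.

Δu = (6 − 2.5)/5 = 0.7.
Left endpoints: 2.5, 3.2, 3.9, 4.6, 5.3.
r(2.5) ≈ 1.87083, r(3.2) ≈ 2.04939, r(3.9) ≈ 2.21359, r(4.6) ≈ 2.36643, r(5.3) ≈ 2.50998.
Sum = Δu · [r(2.5) + r(3.2) + r(3.9) + r(4.6) + r(5.3)].
Sum ≈ 7.70716.

7.70716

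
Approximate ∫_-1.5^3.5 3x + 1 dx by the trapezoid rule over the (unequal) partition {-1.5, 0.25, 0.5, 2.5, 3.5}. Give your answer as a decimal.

20

Subinterval widths: 1.75, 0.25, 2, 1.
f(-1.5) = -3.5, f(0.25) = 1.75, f(0.5) = 2.5, f(2.5) = 8.5, f(3.5) = 11.5.
On each subinterval the trapezoid contributes (Δx_i/2)·[f(x_{i-1}) + f(x_i)].
Sum = 20.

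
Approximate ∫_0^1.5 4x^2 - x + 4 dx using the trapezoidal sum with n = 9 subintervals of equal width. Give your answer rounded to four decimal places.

9.4028

Δx = (1.5 − 0)/9 = 1/6.
f(0) = 4, f(1/6) = 71/18, f(1/3) = 37/9, f(0.5) = 4.5, f(2/3) = 46/9, f(5/6) = 107/18, f(1) = 7, f(7/6) = 149/18, f(4/3) = 88/9, f(1.5) = 11.5.
T_9 = (Δx/2)·[f(x_0) + 2f(x_1) + ... + 2f(x_{8}) + f(x_9)].
Sum ≈ 9.4028.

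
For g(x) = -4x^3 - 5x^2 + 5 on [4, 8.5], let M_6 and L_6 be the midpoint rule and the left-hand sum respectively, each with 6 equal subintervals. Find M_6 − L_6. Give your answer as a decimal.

-880.03125

M_6 = -5841.5625.
L_6 = -4961.53125.
M_6 − L_6 = -880.03125.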